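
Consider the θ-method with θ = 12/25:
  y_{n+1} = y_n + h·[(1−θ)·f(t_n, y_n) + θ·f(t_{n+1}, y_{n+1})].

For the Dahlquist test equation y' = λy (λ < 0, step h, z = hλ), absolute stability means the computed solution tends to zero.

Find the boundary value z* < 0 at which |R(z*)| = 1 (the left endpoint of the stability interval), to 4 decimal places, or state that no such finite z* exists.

left endpoint -50.0000.

On y'=λy, z=hλ:
  y_{n+1} = y_n + z·[13/25·y_n + 12/25·y_{n+1}] ⇒ (1 − 12/25z)y_{n+1} = (1 + 13/25z)y_n
  ⇒ R(z) = (1 + 13/25z)/(1 − 12/25z).

Need |R(x)|<1, x<0.
x=-0.73: |R|=0.4594
R=−1: 1+13/25x = −1+12/25x ⇒ -1/25x=2 ⇒ x=2/(-1/25)=-50.0000
Confirm numerically:
  x=-47.845: |R|=0.99640 <1
  x=-25.495: |R|=0.92595 <1
  x=-23.173: |R|=0.91148 <1
  x=-50.409: |R|=1.00065 >1
  x=-50.337: |R|=1.00054 >1
Interval (-50.0000, 0).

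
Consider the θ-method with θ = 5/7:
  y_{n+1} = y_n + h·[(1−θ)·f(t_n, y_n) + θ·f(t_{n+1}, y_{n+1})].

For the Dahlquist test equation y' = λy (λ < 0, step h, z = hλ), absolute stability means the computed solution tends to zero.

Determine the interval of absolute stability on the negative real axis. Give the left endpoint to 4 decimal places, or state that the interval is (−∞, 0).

Test eqn y'=λy, z=hλ:
  y_{n+1} = y_n + z·[2/7·y_n + 5/7·y_{n+1}] ⇒ (1 − 5/7z)y_{n+1} = (1 + 2/7z)y_n
  R(z) = (1 + 2/7z)/(1 − 5/7z).

Find x<0 with |R(x)|<1.
x=-0.91: |R|=0.4485
x=-2: |R|=0.1765
x=-10: |R|=0.2281
x=-100: |R|=0.3807
θ=5/7≥1/2 ⇒ |1+2/7x|<|1−5/7x| ∀x<0 ⇒ stable on all of ℝ⁻.

unbounded; (−∞, 0).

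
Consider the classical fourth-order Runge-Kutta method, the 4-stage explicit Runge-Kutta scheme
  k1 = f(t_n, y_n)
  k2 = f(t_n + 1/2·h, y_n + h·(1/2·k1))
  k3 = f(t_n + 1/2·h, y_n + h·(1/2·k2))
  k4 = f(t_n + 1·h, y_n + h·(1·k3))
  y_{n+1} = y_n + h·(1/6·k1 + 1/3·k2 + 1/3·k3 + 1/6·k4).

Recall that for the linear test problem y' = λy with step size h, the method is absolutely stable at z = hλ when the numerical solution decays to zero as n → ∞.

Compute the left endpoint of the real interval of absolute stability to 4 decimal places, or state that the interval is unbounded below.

On y'=λy, z=hλ:
  order 4, 4-stage ⇒ R(z)=1+z+z^2/2+z^3/6+z^4/24
  (e.g. R(-0.84)=0.43476, |R|=0.43476)

Find x<0 with |R(x)|<1.
x=-0.84: |R|=0.4348
|R(-2.36)|=0.5266 |R(-2.19)|=0.4159 |R(-1.4)|=0.2827
Bisect:
  x_lo=-3.5065 |R|=2.7546  x_hi=-0.3169 |R|=0.7285
  mid=-1.91166 |R|=0.30768 →hi
  mid=-2.70906 |R|=0.89102 →hi
  mid=-3.10776 |R|=1.60546 →lo
  mid=-2.90841 |R|=1.20205 →lo
  mid=-2.80874 |R|=1.03592 →lo
  mid=-2.75890 |R|=0.96093 →hi
  mid=-2.78382 |R|=0.99778 →hi
  mid=-2.79628 |R|=1.01669 →lo
  mid=-2.79005 |R|=1.00719 →lo
  mid=-2.78693 |R|=1.00247 →lo
  ...
  [-2.78537,-2.78518] ⇒ x*=-2.7853
So |R|<1 on (-2.7853, 0).

left endpoint -2.7853.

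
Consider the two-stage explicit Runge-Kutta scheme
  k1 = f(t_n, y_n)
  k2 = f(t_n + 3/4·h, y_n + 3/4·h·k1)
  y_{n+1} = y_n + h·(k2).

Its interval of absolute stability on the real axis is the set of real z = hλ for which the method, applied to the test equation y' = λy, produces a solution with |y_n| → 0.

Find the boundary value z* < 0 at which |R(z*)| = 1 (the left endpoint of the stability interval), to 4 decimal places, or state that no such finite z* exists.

left endpoint -1.3333.

Test eqn y'=λy, z=hλ:
  k1=λy_n ⇒ h·k1=z·y_n;  k2=λ(1+3/4z)y_n ⇒ h·k2=z(1+3/4z)y_n
  y_{n+1}/y_n = 1 + z(1+3/4z) = 1 + z + 3/4z²
  Hence R(z) = 1 + z + 3/4z².

Solve |R(x)|<1 on ℝ⁻.
x=-1.06: |R|=0.7827
R=1: x+3/4x²=0 ⇒ x=−4/3=-1.3333; min R=1−1/(4·3/4)=0.6667>−1
Confirm numerically:
  x=-0.795: |R|=0.67902 <1
  x=-0.557: |R|=0.67569 <1
  x=-0.553: |R|=0.67636 <1
  x=-1.814: |R|=1.65395 >1
  x=-1.665: |R|=1.41417 >1
  x=-1.364: |R|=1.03137 >1
Interval (-1.3333, 0).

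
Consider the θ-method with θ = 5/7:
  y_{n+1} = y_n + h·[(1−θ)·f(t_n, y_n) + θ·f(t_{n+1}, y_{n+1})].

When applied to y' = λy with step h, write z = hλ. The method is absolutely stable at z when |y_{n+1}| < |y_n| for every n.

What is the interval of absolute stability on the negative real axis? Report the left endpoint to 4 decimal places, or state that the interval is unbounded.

Test eqn y'=λy, z=hλ:
  y_{n+1} = y_n + z·[2/7·y_n + 5/7·y_{n+1}] ⇒ (1 − 5/7z)y_{n+1} = (1 + 2/7z)y_n
  R(z) = (1 + 2/7z)/(1 − 5/7z).

Boundary: |R(x)|=1, x<0.
x=-0.97: |R|=0.4270
x=-2: |R|=0.1765
x=-10: |R|=0.2281
x=-100: |R|=0.3807
θ=5/7≥1/2 ⇒ |1+2/7x|<|1−5/7x| ∀x<0 ⇒ interval (−∞,0).

unbounded; (−∞, 0).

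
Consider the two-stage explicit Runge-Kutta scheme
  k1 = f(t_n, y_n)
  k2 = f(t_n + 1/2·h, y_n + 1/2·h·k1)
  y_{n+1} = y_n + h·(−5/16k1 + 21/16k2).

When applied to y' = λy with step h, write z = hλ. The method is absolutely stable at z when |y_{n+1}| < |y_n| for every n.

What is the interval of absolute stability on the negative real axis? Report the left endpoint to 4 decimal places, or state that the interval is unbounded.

z∈(-1.5238,0).

On y'=λy, z=hλ:
  k1=λy_n ⇒ h·k1=z·y_n;  k2=λ(1+1/2z)y_n ⇒ h·k2=z(1+1/2z)y_n
  y_{n+1}/y_n = 1 − 5/16z + 21/16z(1+1/2z) = 1 + z + 21/32z²
  Hence R(z) = 1 + z + 21/32z².

Boundary: |R(x)|=1, x<0.
x=-0.51: |R|=0.6607
R=1: x+21/32x²=0 ⇒ x=−32/21=-1.5238; min R=1−1/(4·21/32)=0.6190>−1
Confirm numerically:
  x=-1.243: |R|=0.77094 <1
  x=-1.175: |R|=0.73104 <1
  x=-1.138: |R|=0.71187 <1
  x=-0.839: |R|=0.62295 <1
  x=-1.699: |R|=1.19533 >1
  x=-1.690: |R|=1.18432 >1
Interval (-1.5238, 0).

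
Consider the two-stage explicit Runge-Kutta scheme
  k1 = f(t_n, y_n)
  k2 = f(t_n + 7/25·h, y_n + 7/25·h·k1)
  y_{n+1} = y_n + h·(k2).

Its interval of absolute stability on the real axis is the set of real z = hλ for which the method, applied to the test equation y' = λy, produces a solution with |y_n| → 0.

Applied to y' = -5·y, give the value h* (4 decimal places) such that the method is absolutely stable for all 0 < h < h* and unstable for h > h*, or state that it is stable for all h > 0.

(-3.5714,0); λ=-5 ⇒ h* = (25/7)/5 = 0.7143.

On y'=λy, z=hλ:
  k1=λy_n ⇒ h·k1=z·y_n;  k2=λ(1+7/25z)y_n ⇒ h·k2=z(1+7/25z)y_n
  y_{n+1}/y_n = 1 + z(1+7/25z) = 1 + z + 7/25z²
  Hence R(z) = 1 + z + 7/25z².

Boundary: |R(x)|=1, x<0.
x=-0.49: |R|=0.5772
R=1: x+7/25x²=0 ⇒ x=−25/7=-3.5714; min R=1−1/(4·7/25)=0.1071>−1
Confirm numerically:
  x=-3.298: |R|=0.74751 <1
  x=-3.182: |R|=0.65303 <1
  x=-1.732: |R|=0.10795 <1
  x=-3.895: |R|=1.35289 >1
  x=-3.634: |R|=1.06367 >1
So |R|<1 on (-3.5714, 0).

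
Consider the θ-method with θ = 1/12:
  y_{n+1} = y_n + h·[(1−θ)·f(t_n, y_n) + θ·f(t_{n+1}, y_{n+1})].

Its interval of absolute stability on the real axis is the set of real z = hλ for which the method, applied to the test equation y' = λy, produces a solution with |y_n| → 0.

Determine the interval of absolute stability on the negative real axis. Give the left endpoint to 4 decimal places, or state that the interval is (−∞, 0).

(-2.4000, 0).

On y'=λy, z=hλ:
  y_{n+1} = y_n + z·[11/12·y_n + 1/12·y_{n+1}] ⇒ (1 − 1/12z)y_{n+1} = (1 + 11/12z)y_n
  Hence R(z) = (1 + 11/12z)/(1 − 1/12z).

Find x<0 with |R(x)|<1.
x=-0.41: |R|=0.6035
R=−1: 1+11/12x = −1+1/12x ⇒ -5/6x=2 ⇒ x=2/(-5/6)=-2.4000
Confirm numerically:
  x=-2.237: |R|=0.88551 <1
  x=-2.155: |R|=0.82692 <1
  x=-2.024: |R|=0.73189 <1
  x=-1.452: |R|=0.29527 <1
  x=-2.981: |R|=1.38782 >1
  x=-2.645: |R|=1.16729 >1
  x=-2.590: |R|=1.13023 >1
So |R|<1 on (-2.4000, 0).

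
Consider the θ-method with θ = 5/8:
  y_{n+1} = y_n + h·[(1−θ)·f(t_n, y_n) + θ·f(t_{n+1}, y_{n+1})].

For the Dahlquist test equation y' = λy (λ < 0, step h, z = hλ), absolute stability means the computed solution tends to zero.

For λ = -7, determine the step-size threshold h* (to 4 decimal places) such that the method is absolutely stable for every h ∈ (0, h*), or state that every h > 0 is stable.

(−∞, 0) — no finite endpoint. Any h>0 works for λ=-7.

Test eqn y'=λy, z=hλ:
  y_{n+1} = y_n + z·[3/8·y_n + 5/8·y_{n+1}] ⇒ (1 − 5/8z)y_{n+1} = (1 + 3/8z)y_n
  ⇒ R(z) = (1 + 3/8z)/(1 − 5/8z).

Find x<0 with |R(x)|<1.
x=-0.61: |R|=0.5584
x=-2: |R|=0.1111
x=-10: |R|=0.3793
x=-100: |R|=0.5748
θ=5/8≥1/2 ⇒ |1+3/8x|<|1−5/8x| ∀x<0 ⇒ interval (−∞,0).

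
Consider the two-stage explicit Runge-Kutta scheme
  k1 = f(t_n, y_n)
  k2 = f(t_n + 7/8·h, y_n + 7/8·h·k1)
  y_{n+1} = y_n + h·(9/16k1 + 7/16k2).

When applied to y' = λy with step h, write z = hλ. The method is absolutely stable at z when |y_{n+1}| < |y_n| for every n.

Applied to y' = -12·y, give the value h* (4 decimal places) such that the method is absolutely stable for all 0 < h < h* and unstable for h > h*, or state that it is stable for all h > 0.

(-2.6122,0); λ=-12 ⇒ h* = (128/49)/12 = 0.2177.

Test eqn y'=λy, z=hλ:
  k1=λy_n ⇒ h·k1=z·y_n;  k2=λ(1+7/8z)y_n ⇒ h·k2=z(1+7/8z)y_n
  y_{n+1}/y_n = 1 + 9/16z + 7/16z(1+7/8z) = 1 + z + 49/128z²
  Hence R(z) = 1 + z + 49/128z².

Solve |R(x)|<1 on ℝ⁻.
x=-0.46: |R|=0.6210
R=1: x+49/128x²=0 ⇒ x=−128/49=-2.6122; min R=1−1/(4·49/128)=0.3469>−1
Confirm numerically:
  x=-2.462: |R|=0.85840 <1
  x=-2.408: |R|=0.81172 <1
  x=-2.277: |R|=0.70778 <1
  x=-1.166: |R|=0.35446 <1
  x=-2.951: |R|=1.38268 >1
  x=-2.915: |R|=1.33784 >1
  x=-2.812: |R|=1.21503 >1
So |R|<1 on (-2.6122, 0).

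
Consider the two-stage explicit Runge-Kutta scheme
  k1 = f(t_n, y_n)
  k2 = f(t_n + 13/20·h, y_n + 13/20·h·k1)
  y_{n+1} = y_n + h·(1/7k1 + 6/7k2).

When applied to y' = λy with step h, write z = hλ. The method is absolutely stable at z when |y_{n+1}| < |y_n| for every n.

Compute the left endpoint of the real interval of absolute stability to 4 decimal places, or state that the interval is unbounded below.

On y'=λy, z=hλ:
  k1=λy_n ⇒ h·k1=z·y_n;  k2=λ(1+13/20z)y_n ⇒ h·k2=z(1+13/20z)y_n
  y_{n+1}/y_n = 1 + 1/7z + 6/7z(1+13/20z) = 1 + z + 39/70z²
  ⇒ R(z) = 1 + z + 39/70z².

Solve |R(x)|<1 on ℝ⁻.
x=-1.79: |R|=0.9951
R=1: x+39/70x²=0 ⇒ x=−70/39=-1.7949; min R=1−1/(4·39/70)=0.5513>−1
Confirm numerically:
  x=-1.464: |R|=0.73012 <1
  x=-1.301: |R|=0.64202 <1
  x=-0.720: |R|=0.56882 <1
  x=-2.372: |R|=1.76270 >1
  x=-2.137: |R|=1.40734 >1
  x=-1.840: |R|=1.04626 >1
Stable set (-1.7949, 0).

left endpoint -1.7949.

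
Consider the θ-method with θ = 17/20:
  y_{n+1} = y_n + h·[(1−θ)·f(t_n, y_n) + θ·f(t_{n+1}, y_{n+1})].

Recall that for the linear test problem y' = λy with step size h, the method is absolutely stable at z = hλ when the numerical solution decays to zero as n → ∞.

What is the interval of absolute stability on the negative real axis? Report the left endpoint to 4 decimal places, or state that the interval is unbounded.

interval (−∞, 0).

Test eqn y'=λy, z=hλ:
  y_{n+1} = y_n + z·[3/20·y_n + 17/20·y_{n+1}] ⇒ (1 − 17/20z)y_{n+1} = (1 + 3/20z)y_n
  R(z) = (1 + 3/20z)/(1 − 17/20z).

Boundary: |R(x)|=1, x<0.
x=-0.92: |R|=0.4837
x=-2: |R|=0.2593
x=-10: |R|=0.0526
x=-100: |R|=0.1628
θ=17/20≥1/2 ⇒ |1+3/20x|<|1−17/20x| ∀x<0 ⇒ stable on all of ℝ⁻.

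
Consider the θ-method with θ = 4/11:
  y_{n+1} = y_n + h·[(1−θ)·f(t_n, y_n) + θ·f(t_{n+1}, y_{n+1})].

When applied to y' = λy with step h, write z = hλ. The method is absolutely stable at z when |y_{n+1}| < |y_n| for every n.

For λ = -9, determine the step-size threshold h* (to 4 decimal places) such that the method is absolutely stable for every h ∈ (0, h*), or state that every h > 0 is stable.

On y'=λy, z=hλ:
  y_{n+1} = y_n + z·[7/11·y_n + 4/11·y_{n+1}] ⇒ (1 − 4/11z)y_{n+1} = (1 + 7/11z)y_n
  so R(z) = (1 + 7/11z)/(1 − 4/11z).

Boundary: |R(x)|=1, x<0.
x=-1.22: |R|=0.1549
R=−1: 1+7/11x = −1+4/11x ⇒ -3/11x=2 ⇒ x=2/(-3/11)=-7.3333
Confirm numerically:
  x=-7.026: |R|=0.97642 <1
  x=-5.772: |R|=0.86259 <1
  x=-5.224: |R|=0.80161 <1
  x=-7.655: |R|=1.02319 >1
  x=-7.407: |R|=1.00544 >1
So |R|<1 on (-7.3333, 0).

(-7.3333,0); λ=-9 ⇒ h* = (22/3)/9 = 0.8148.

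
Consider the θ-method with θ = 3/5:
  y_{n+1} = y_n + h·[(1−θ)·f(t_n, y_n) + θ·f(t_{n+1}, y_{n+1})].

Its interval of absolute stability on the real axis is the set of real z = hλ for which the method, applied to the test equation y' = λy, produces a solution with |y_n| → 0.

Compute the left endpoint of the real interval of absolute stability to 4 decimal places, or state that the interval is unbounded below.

On y'=λy, z=hλ:
  y_{n+1} = y_n + z·[2/5·y_n + 3/5·y_{n+1}] ⇒ (1 − 3/5z)y_{n+1} = (1 + 2/5z)y_n
  so R(z) = (1 + 2/5z)/(1 − 3/5z).

Find x<0 with |R(x)|<1.
x=-1.42: |R|=0.2333
x=-2: |R|=0.0909
x=-10: |R|=0.4286
x=-100: |R|=0.6393
θ=3/5≥1/2 ⇒ |1+2/5x|<|1−3/5x| ∀x<0 ⇒ stable on all of ℝ⁻.

unbounded; (−∞, 0).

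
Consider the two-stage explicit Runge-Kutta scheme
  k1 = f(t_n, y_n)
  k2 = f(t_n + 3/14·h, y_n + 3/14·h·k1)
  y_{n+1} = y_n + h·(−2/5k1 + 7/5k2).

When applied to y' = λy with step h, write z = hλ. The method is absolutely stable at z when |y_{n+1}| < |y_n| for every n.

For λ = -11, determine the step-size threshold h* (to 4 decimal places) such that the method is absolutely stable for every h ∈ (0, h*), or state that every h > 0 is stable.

(-3.3333,0); λ=-11 ⇒ h* = (10/3)/11 = 0.3030.

With y'=λy (z=hλ):
  k1=λy_n ⇒ h·k1=z·y_n;  k2=λ(1+3/14z)y_n ⇒ h·k2=z(1+3/14z)y_n
  y_{n+1}/y_n = 1 − 2/5z + 7/5z(1+3/14z) = 1 + z + 3/10z²
  R(z) = 1 + z + 3/10z².

Solve |R(x)|<1 on ℝ⁻.
x=-0.89: |R|=0.3476
R=1: x+3/10x²=0 ⇒ x=−10/3=-3.3333; min R=1−1/(4·3/10)=0.1667>−1
Confirm numerically:
  x=-3.296: |R|=0.96308 <1
  x=-2.661: |R|=0.46328 <1
  x=-2.078: |R|=0.21743 <1
  x=-1.544: |R|=0.17118 <1
  x=-3.787: |R|=1.51541 >1
  x=-3.632: |R|=1.32543 >1
  x=-3.565: |R|=1.24777 >1
Stable set (-3.3333, 0).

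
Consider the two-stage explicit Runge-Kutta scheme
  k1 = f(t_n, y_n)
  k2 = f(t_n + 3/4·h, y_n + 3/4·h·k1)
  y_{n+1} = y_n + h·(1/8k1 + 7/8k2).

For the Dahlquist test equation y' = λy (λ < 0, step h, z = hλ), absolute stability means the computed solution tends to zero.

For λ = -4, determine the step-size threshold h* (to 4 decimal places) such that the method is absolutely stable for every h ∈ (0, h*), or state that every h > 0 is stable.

(-1.5238,0); λ=-4 ⇒ h* = (32/21)/4 = 0.3810.

On y'=λy, z=hλ:
  k1=λy_n ⇒ h·k1=z·y_n;  k2=λ(1+3/4z)y_n ⇒ h·k2=z(1+3/4z)y_n
  y_{n+1}/y_n = 1 + 1/8z + 7/8z(1+3/4z) = 1 + z + 21/32z²
  ⇒ R(z) = 1 + z + 21/32z².

Boundary: |R(x)|=1, x<0.
x=-1.33: |R|=0.8308
R=1: x+21/32x²=0 ⇒ x=−32/21=-1.5238; min R=1−1/(4·21/32)=0.6190>−1
Confirm numerically:
  x=-0.724: |R|=0.61999 <1
  x=-0.670: |R|=0.62459 <1
  x=-0.647: |R|=0.62771 <1
  x=-1.956: |R|=1.55477 >1
  x=-1.897: |R|=1.46459 >1
  x=-1.835: |R|=1.37474 >1
Interval (-1.5238, 0).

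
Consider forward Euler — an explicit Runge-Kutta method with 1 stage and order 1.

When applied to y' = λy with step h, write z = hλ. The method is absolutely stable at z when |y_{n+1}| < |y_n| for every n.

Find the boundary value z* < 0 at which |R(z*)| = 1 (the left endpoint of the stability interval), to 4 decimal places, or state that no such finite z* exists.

z* = -2.0000.

Test eqn y'=λy, z=hλ:
  order 1, 1-stage ⇒ R(z)=1+z
  (e.g. R(-1.04)=-0.04000, |R|=0.04000)

Boundary: |R(x)|=1, x<0.
x=-1.04: |R|=0.0400
|R(-2.17)|=1.1700 |R(-1.61)|=0.6100 |R(-1.11)|=0.1100
Bisect:
  x_lo=-2.6284 |R|=1.6284  x_hi=-0.3558 |R|=0.6442
  mid=-1.49210 |R|=0.49210 →hi
  mid=-2.06027 |R|=1.06027 →lo
  mid=-1.77619 |R|=0.77619 →hi
  mid=-1.91823 |R|=0.91823 →hi
  mid=-1.98925 |R|=0.98925 →hi
  mid=-2.02476 |R|=1.02476 →lo
  mid=-2.00700 |R|=1.00700 →lo
  mid=-1.99812 |R|=0.99812 →hi
  mid=-2.00256 |R|=1.00256 →lo
  mid=-2.00034 |R|=1.00034 →lo
  ...
  [-2.00006,-1.99993] ⇒ x*=-2.0000
So |R|<1 on (-2.0000, 0).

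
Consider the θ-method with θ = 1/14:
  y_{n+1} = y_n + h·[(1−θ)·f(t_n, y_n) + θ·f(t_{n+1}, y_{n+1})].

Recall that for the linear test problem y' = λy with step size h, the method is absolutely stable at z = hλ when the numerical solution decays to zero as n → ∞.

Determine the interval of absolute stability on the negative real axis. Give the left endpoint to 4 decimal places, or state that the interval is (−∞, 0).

z∈(-2.3333,0).

On y'=λy, z=hλ:
  y_{n+1} = y_n + z·[13/14·y_n + 1/14·y_{n+1}] ⇒ (1 − 1/14z)y_{n+1} = (1 + 13/14z)y_n
  ⇒ R(z) = (1 + 13/14z)/(1 − 1/14z).

Boundary: |R(x)|=1, x<0.
x=-0.66: |R|=0.3697
R=−1: 1+13/14x = −1+1/14x ⇒ -6/7x=2 ⇒ x=2/(-6/7)=-2.3333
Confirm numerically:
  x=-1.793: |R|=0.58944 <1
  x=-1.181: |R|=0.08912 <1
  x=-1.174: |R|=0.08317 <1
  x=-2.914: |R|=1.41197 >1
  x=-2.434: |R|=1.07351 >1
So |R|<1 on (-2.3333, 0).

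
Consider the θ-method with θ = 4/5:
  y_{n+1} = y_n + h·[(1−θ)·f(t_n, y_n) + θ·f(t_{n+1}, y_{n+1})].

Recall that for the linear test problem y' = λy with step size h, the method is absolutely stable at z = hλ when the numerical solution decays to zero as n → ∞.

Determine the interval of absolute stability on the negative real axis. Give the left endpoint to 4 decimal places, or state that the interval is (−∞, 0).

With y'=λy (z=hλ):
  y_{n+1} = y_n + z·[1/5·y_n + 4/5·y_{n+1}] ⇒ (1 − 4/5z)y_{n+1} = (1 + 1/5z)y_n
  Hence R(z) = (1 + 1/5z)/(1 − 4/5z).

Need |R(x)|<1, x<0.
x=-1.09: |R|=0.4177
x=-2: |R|=0.2308
x=-10: |R|=0.1111
x=-100: |R|=0.2346
θ=4/5≥1/2 ⇒ |1+1/5x|<|1−4/5x| ∀x<0 ⇒ unbounded interval.

interval (−∞, 0).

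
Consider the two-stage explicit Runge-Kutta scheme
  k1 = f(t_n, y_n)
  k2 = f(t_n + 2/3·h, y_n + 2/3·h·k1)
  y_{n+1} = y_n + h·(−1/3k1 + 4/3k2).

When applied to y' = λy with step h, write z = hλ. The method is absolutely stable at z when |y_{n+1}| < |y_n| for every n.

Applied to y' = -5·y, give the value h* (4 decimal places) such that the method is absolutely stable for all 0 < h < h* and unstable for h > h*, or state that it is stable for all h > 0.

Test eqn y'=λy, z=hλ:
  k1=λy_n ⇒ h·k1=z·y_n;  k2=λ(1+2/3z)y_n ⇒ h·k2=z(1+2/3z)y_n
  y_{n+1}/y_n = 1 − 1/3z + 4/3z(1+2/3z) = 1 + z + 8/9z²
  R(z) = 1 + z + 8/9z².

Find x<0 with |R(x)|<1.
x=-0.4: |R|=0.7422
R=1: x+8/9x²=0 ⇒ x=−9/8=-1.1250; min R=1−1/(4·8/9)=0.7188>−1
Confirm numerically:
  x=-1.008: |R|=0.89517 <1
  x=-0.769: |R|=0.75665 <1
  x=-0.468: |R|=0.72669 <1
  x=-1.690: |R|=1.84876 >1
  x=-1.399: |R|=1.34073 >1
Stable set (-1.1250, 0).

(-1.1250,0); λ=-5 ⇒ h* = (9/8)/5 = 0.2250.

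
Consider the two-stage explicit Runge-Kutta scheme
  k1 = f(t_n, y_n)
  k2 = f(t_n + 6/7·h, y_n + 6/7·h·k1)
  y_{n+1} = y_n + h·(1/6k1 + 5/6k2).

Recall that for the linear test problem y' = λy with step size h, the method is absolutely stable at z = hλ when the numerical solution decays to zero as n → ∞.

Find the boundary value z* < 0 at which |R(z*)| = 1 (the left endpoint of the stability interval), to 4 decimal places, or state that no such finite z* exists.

z* = -1.4000.

On y'=λy, z=hλ:
  k1=λy_n ⇒ h·k1=z·y_n;  k2=λ(1+6/7z)y_n ⇒ h·k2=z(1+6/7z)y_n
  y_{n+1}/y_n = 1 + 1/6z + 5/6z(1+6/7z) = 1 + z + 5/7z²
  ⇒ R(z) = 1 + z + 5/7z².

Boundary: |R(x)|=1, x<0.
x=-0.47: |R|=0.6878
R=1: x+5/7x²=0 ⇒ x=−7/5=-1.4000; min R=1−1/(4·5/7)=0.6500>−1
Confirm numerically:
  x=-1.058: |R|=0.74155 <1
  x=-0.778: |R|=0.65435 <1
  x=-0.736: |R|=0.65093 <1
  x=-1.648: |R|=1.29193 >1
  x=-1.457: |R|=1.05932 >1
So |R|<1 on (-1.4000, 0).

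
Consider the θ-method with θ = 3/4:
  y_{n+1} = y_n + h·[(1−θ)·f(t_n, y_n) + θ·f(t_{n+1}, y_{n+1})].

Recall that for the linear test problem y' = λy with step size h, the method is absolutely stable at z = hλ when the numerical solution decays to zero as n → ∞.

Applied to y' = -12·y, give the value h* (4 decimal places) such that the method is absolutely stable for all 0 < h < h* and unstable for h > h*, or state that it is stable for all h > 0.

interval (−∞, 0). Any h>0 works for λ=-12.

On y'=λy, z=hλ:
  y_{n+1} = y_n + z·[1/4·y_n + 3/4·y_{n+1}] ⇒ (1 − 3/4z)y_{n+1} = (1 + 1/4z)y_n
  R(z) = (1 + 1/4z)/(1 − 3/4z).

Find x<0 with |R(x)|<1.
x=-1.07: |R|=0.4064
x=-2: |R|=0.2000
x=-10: |R|=0.1765
x=-100: |R|=0.3158
θ=3/4≥1/2 ⇒ |1+1/4x|<|1−3/4x| ∀x<0 ⇒ unbounded interval.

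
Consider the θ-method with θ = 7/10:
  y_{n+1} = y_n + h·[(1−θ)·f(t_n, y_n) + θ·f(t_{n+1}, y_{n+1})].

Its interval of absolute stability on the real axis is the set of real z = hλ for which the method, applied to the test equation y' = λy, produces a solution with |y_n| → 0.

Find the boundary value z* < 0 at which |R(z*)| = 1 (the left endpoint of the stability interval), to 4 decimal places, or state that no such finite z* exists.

With y'=λy (z=hλ):
  y_{n+1} = y_n + z·[3/10·y_n + 7/10·y_{n+1}] ⇒ (1 − 7/10z)y_{n+1} = (1 + 3/10z)y_n
  ⇒ R(z) = (1 + 3/10z)/(1 − 7/10z).

Need |R(x)|<1, x<0.
x=-1.01: |R|=0.4083
x=-2: |R|=0.1667
x=-10: |R|=0.2500
x=-100: |R|=0.4085
θ=7/10≥1/2 ⇒ |1+3/10x|<|1−7/10x| ∀x<0 ⇒ interval (−∞,0).

interval (−∞, 0).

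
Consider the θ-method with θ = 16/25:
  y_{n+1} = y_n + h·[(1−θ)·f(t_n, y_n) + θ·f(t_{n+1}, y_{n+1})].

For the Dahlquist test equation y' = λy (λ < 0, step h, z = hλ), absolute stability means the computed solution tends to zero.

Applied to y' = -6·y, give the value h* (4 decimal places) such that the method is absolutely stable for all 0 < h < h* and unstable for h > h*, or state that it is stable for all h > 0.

interval (−∞, 0). Any h>0 works for λ=-6.

On y'=λy, z=hλ:
  y_{n+1} = y_n + z·[9/25·y_n + 16/25·y_{n+1}] ⇒ (1 − 16/25z)y_{n+1} = (1 + 9/25z)y_n
  Hence R(z) = (1 + 9/25z)/(1 − 16/25z).

Find x<0 with |R(x)|<1.
x=-1.58: |R|=0.2144
x=-2: |R|=0.1228
x=-10: |R|=0.3514
x=-100: |R|=0.5385
θ=16/25≥1/2 ⇒ |1+9/25x|<|1−16/25x| ∀x<0 ⇒ interval (−∞,0).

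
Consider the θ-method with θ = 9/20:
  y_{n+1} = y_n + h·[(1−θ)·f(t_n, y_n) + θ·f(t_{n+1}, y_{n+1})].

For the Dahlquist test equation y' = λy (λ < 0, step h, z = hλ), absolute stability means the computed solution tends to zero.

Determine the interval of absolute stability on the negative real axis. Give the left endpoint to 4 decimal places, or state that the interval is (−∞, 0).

z∈(-20.0000,0).

Set f=λy, z=hλ:
  y_{n+1} = y_n + z·[11/20·y_n + 9/20·y_{n+1}] ⇒ (1 − 9/20z)y_{n+1} = (1 + 11/20z)y_n
  Hence R(z) = (1 + 11/20z)/(1 − 9/20z).

Boundary: |R(x)|=1, x<0.
x=-1.18: |R|=0.2293
R=−1: 1+11/20x = −1+9/20x ⇒ -1/10x=2 ⇒ x=2/(-1/10)=-20.0000
Confirm numerically:
  x=-18.193: |R|=0.98033 <1
  x=-16.691: |R|=0.96112 <1
  x=-16.203: |R|=0.95421 <1
  x=-10.613: |R|=0.83748 <1
  x=-20.503: |R|=1.00492 >1
  x=-20.396: |R|=1.00389 >1
So |R|<1 on (-20.0000, 0).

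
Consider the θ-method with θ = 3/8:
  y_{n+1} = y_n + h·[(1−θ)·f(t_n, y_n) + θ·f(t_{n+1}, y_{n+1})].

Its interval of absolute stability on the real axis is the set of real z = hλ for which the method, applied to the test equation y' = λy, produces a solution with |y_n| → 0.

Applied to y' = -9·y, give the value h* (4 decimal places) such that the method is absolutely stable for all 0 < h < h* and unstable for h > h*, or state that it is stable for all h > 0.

(-8.0000,0); λ=-9 ⇒ h* = (8)/9 = 0.8889.

With y'=λy (z=hλ):
  y_{n+1} = y_n + z·[5/8·y_n + 3/8·y_{n+1}] ⇒ (1 − 3/8z)y_{n+1} = (1 + 5/8z)y_n
  R(z) = (1 + 5/8z)/(1 − 3/8z).

Find x<0 with |R(x)|<1.
x=-1.37: |R|=0.0950
R=−1: 1+5/8x = −1+3/8x ⇒ -1/4x=2 ⇒ x=2/(-1/4)=-8.0000
Confirm numerically:
  x=-5.348: |R|=0.77940 <1
  x=-5.089: |R|=0.74977 <1
  x=-3.838: |R|=0.57343 <1
  x=-8.479: |R|=1.02865 >1
  x=-8.423: |R|=1.02543 >1
  x=-8.177: |R|=1.01088 >1
Interval (-8.0000, 0).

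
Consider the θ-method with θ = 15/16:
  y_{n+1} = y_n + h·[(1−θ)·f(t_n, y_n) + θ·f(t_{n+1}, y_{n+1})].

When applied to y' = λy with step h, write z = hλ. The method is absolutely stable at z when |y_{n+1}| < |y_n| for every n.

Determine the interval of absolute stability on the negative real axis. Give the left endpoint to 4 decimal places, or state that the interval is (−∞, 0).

interval (−∞, 0).

With y'=λy (z=hλ):
  y_{n+1} = y_n + z·[1/16·y_n + 15/16·y_{n+1}] ⇒ (1 − 15/16z)y_{n+1} = (1 + 1/16z)y_n
  so R(z) = (1 + 1/16z)/(1 − 15/16z).

Find x<0 with |R(x)|<1.
x=-0.98: |R|=0.4893
x=-2: |R|=0.3043
x=-10: |R|=0.0361
x=-100: |R|=0.0554
θ=15/16≥1/2 ⇒ |1+1/16x|<|1−15/16x| ∀x<0 ⇒ unbounded interval.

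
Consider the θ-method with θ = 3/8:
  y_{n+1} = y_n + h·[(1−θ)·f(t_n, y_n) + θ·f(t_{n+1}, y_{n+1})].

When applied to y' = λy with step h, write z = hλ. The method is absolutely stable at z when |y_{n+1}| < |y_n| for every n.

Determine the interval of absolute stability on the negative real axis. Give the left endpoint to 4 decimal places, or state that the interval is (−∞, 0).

Set f=λy, z=hλ:
  y_{n+1} = y_n + z·[5/8·y_n + 3/8·y_{n+1}] ⇒ (1 − 3/8z)y_{n+1} = (1 + 5/8z)y_n
  R(z) = (1 + 5/8z)/(1 − 3/8z).

Need |R(x)|<1, x<0.
x=-1.05: |R|=0.2466
R=−1: 1+5/8x = −1+3/8x ⇒ -1/4x=2 ⇒ x=2/(-1/4)=-8.0000
Confirm numerically:
  x=-7.192: |R|=0.94536 <1
  x=-4.292: |R|=0.64476 <1
  x=-4.067: |R|=0.61061 <1
  x=-8.240: |R|=1.01467 >1
  x=-8.201: |R|=1.01233 >1
  x=-8.076: |R|=1.00472 >1
Interval (-8.0000, 0).

(-8.0000, 0).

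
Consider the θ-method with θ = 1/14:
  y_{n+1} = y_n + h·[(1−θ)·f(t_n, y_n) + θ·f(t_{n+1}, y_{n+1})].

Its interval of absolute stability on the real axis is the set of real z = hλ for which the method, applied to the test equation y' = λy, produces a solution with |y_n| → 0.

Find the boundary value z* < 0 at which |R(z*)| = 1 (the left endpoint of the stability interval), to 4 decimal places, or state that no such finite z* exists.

z* = -2.3333.

Set f=λy, z=hλ:
  y_{n+1} = y_n + z·[13/14·y_n + 1/14·y_{n+1}] ⇒ (1 − 1/14z)y_{n+1} = (1 + 13/14z)y_n
  so R(z) = (1 + 13/14z)/(1 − 1/14z).

Find x<0 with |R(x)|<1.
x=-1.69: |R|=0.5080
R=−1: 1+13/14x = −1+1/14x ⇒ -6/7x=2 ⇒ x=2/(-6/7)=-2.3333
Confirm numerically:
  x=-2.149: |R|=0.86303 <1
  x=-1.001: |R|=0.06580 <1
  x=-0.941: |R|=0.11827 <1
  x=-2.887: |R|=1.39344 >1
  x=-2.866: |R|=1.37899 >1
  x=-2.735: |R|=1.28802 >1
Stable set (-2.3333, 0).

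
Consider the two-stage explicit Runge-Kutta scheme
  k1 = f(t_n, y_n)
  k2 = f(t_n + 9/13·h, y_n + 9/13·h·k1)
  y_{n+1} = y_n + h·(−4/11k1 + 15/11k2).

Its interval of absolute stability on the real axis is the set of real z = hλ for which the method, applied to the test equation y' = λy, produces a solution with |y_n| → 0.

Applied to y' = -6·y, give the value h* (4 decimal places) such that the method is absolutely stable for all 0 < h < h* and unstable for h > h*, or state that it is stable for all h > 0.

(-1.0593,0); λ=-6 ⇒ h* = (143/135)/6 = 0.1765.

With y'=λy (z=hλ):
  k1=λy_n ⇒ h·k1=z·y_n;  k2=λ(1+9/13z)y_n ⇒ h·k2=z(1+9/13z)y_n
  y_{n+1}/y_n = 1 − 4/11z + 15/11z(1+9/13z) = 1 + z + 135/143z²
  R(z) = 1 + z + 135/143z².

Solve |R(x)|<1 on ℝ⁻.
x=-1.49: |R|=1.6059
R=1: x+135/143x²=0 ⇒ x=−143/135=-1.0593; min R=1−1/(4·135/143)=0.7352>−1
Confirm numerically:
  x=-0.910: |R|=0.87177 <1
  x=-0.733: |R|=0.77423 <1
  x=-0.567: |R|=0.73650 <1
  x=-1.486: |R|=1.59866 >1
  x=-1.215: |R|=1.17864 >1
  x=-1.162: |R|=1.11271 >1
Stable set (-1.0593, 0).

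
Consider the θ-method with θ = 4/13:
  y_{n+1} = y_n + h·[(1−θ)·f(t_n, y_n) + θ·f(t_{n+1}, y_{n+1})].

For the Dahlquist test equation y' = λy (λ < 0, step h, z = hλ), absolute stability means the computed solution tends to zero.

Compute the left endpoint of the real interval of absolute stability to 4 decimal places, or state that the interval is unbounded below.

Test eqn y'=λy, z=hλ:
  y_{n+1} = y_n + z·[9/13·y_n + 4/13·y_{n+1}] ⇒ (1 − 4/13z)y_{n+1} = (1 + 9/13z)y_n
  ⇒ R(z) = (1 + 9/13z)/(1 − 4/13z).

Need |R(x)|<1, x<0.
x=-1.63: |R|=0.0856
R=−1: 1+9/13x = −1+4/13x ⇒ -5/13x=2 ⇒ x=2/(-5/13)=-5.2000
Confirm numerically:
  x=-4.573: |R|=0.89981 <1
  x=-3.853: |R|=0.76295 <1
  x=-3.171: |R|=0.60501 <1
  x=-2.814: |R|=0.50816 <1
  x=-5.504: |R|=1.04341 >1
  x=-5.280: |R|=1.01172 >1
Interval (-5.2000, 0).

left endpoint -5.2000.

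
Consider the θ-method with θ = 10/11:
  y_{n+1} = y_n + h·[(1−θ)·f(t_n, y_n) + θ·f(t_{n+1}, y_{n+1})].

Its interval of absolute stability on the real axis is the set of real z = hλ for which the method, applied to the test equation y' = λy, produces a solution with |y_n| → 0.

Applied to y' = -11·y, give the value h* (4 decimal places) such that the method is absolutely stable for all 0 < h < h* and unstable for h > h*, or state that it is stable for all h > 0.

(−∞, 0) — no finite endpoint. Any h>0 works for λ=-11.

Set f=λy, z=hλ:
  y_{n+1} = y_n + z·[1/11·y_n + 10/11·y_{n+1}] ⇒ (1 − 10/11z)y_{n+1} = (1 + 1/11z)y_n
  R(z) = (1 + 1/11z)/(1 − 10/11z).

Find x<0 with |R(x)|<1.
x=-0.87: |R|=0.5142
x=-2: |R|=0.2903
x=-10: |R|=0.0090
x=-100: |R|=0.0880
θ=10/11≥1/2 ⇒ |1+1/11x|<|1−10/11x| ∀x<0 ⇒ stable on all of ℝ⁻.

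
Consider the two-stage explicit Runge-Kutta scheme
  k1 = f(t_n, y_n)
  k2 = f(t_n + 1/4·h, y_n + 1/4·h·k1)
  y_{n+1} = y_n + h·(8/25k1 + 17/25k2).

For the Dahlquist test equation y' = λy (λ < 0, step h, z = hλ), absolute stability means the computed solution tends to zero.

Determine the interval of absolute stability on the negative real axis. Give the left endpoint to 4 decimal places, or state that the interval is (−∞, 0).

With y'=λy (z=hλ):
  k1=λy_n ⇒ h·k1=z·y_n;  k2=λ(1+1/4z)y_n ⇒ h·k2=z(1+1/4z)y_n
  y_{n+1}/y_n = 1 + 8/25z + 17/25z(1+1/4z) = 1 + z + 17/100z²
  ⇒ R(z) = 1 + z + 17/100z².

Need |R(x)|<1, x<0.
x=-1.34: |R|=0.0347
R=1: x+17/100x²=0 ⇒ x=−100/17=-5.8824; min R=1−1/(4·17/100)=-0.4706>−1
Confirm numerically:
  x=-4.294: |R|=0.15947 <1
  x=-3.325: |R|=0.44554 <1
  x=-2.718: |R|=0.46212 <1
  x=-2.400: |R|=0.42080 <1
  x=-6.351: |R|=1.50598 >1
  x=-6.093: |R|=1.21819 >1
  x=-6.065: |R|=1.18832 >1
Stable set (-5.8824, 0).

z∈(-5.8824,0).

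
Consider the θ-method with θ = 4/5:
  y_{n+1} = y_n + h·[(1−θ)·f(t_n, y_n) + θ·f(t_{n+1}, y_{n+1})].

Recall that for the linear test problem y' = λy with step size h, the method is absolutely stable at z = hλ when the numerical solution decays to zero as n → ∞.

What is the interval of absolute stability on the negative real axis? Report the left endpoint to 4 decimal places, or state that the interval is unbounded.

interval (−∞, 0).

On y'=λy, z=hλ:
  y_{n+1} = y_n + z·[1/5·y_n + 4/5·y_{n+1}] ⇒ (1 − 4/5z)y_{n+1} = (1 + 1/5z)y_n
  so R(z) = (1 + 1/5z)/(1 − 4/5z).

Solve |R(x)|<1 on ℝ⁻.
x=-1.1: |R|=0.4149
x=-2: |R|=0.2308
x=-10: |R|=0.1111
x=-100: |R|=0.2346
θ=4/5≥1/2 ⇒ |1+1/5x|<|1−4/5x| ∀x<0 ⇒ interval (−∞,0).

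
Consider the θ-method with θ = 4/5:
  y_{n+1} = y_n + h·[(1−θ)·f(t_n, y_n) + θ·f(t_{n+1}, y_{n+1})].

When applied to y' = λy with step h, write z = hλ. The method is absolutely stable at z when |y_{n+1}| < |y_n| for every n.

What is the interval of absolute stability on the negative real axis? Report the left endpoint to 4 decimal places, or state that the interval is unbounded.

On y'=λy, z=hλ:
  y_{n+1} = y_n + z·[1/5·y_n + 4/5·y_{n+1}] ⇒ (1 − 4/5z)y_{n+1} = (1 + 1/5z)y_n
  so R(z) = (1 + 1/5z)/(1 − 4/5z).

Boundary: |R(x)|=1, x<0.
x=-1.59: |R|=0.3002
x=-2: |R|=0.2308
x=-10: |R|=0.1111
x=-100: |R|=0.2346
θ=4/5≥1/2 ⇒ |1+1/5x|<|1−4/5x| ∀x<0 ⇒ interval (−∞,0).

interval (−∞, 0).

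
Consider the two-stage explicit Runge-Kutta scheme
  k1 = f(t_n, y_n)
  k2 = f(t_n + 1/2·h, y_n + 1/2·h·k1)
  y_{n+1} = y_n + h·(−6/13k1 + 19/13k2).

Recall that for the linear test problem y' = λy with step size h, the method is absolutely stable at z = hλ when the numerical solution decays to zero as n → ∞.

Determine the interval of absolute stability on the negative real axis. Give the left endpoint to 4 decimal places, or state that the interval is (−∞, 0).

With y'=λy (z=hλ):
  k1=λy_n ⇒ h·k1=z·y_n;  k2=λ(1+1/2z)y_n ⇒ h·k2=z(1+1/2z)y_n
  y_{n+1}/y_n = 1 − 6/13z + 19/13z(1+1/2z) = 1 + z + 19/26z²
  so R(z) = 1 + z + 19/26z².

Need |R(x)|<1, x<0.
x=-0.53: |R|=0.6753
R=1: x+19/26x²=0 ⇒ x=−26/19=-1.3684; min R=1−1/(4·19/26)=0.6579>−1
Confirm numerically:
  x=-1.125: |R|=0.79988 <1
  x=-0.962: |R|=0.71429 <1
  x=-0.548: |R|=0.67145 <1
  x=-1.723: |R|=1.44646 >1
  x=-1.613: |R|=1.28829 >1
  x=-1.412: |R|=1.04497 >1
Stable set (-1.3684, 0).

z∈(-1.3684,0).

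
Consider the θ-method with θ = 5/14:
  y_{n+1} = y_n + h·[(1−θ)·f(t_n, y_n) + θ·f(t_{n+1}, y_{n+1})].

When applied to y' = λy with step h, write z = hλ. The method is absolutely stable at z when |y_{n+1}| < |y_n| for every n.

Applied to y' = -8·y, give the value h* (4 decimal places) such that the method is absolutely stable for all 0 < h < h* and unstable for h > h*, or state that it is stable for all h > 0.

(-7.0000,0); λ=-8 ⇒ h* = (7)/8 = 0.8750.

On y'=λy, z=hλ:
  y_{n+1} = y_n + z·[9/14·y_n + 5/14·y_{n+1}] ⇒ (1 − 5/14z)y_{n+1} = (1 + 9/14z)y_n
  so R(z) = (1 + 9/14z)/(1 − 5/14z).

Solve |R(x)|<1 on ℝ⁻.
x=-1.29: |R|=0.1169
R=−1: 1+9/14x = −1+5/14x ⇒ -2/7x=2 ⇒ x=2/(-2/7)=-7.0000
Confirm numerically:
  x=-5.877: |R|=0.89646 <1
  x=-5.441: |R|=0.84866 <1
  x=-3.981: |R|=0.64383 <1
  x=-7.581: |R|=1.04477 >1
  x=-7.540: |R|=1.04178 >1
  x=-7.507: |R|=1.03935 >1
Stable set (-7.0000, 0).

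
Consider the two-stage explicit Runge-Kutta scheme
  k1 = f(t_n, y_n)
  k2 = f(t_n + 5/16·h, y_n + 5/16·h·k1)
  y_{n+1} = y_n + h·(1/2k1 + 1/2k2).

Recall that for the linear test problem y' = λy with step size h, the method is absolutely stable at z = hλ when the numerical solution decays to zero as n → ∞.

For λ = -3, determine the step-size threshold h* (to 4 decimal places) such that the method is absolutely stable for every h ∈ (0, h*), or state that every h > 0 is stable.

(-6.4000,0); λ=-3 ⇒ h* = (32/5)/3 = 2.1333.

Test eqn y'=λy, z=hλ:
  k1=λy_n ⇒ h·k1=z·y_n;  k2=λ(1+5/16z)y_n ⇒ h·k2=z(1+5/16z)y_n
  y_{n+1}/y_n = 1 + 1/2z + 1/2z(1+5/16z) = 1 + z + 5/32z²
  so R(z) = 1 + z + 5/32z².

Find x<0 with |R(x)|<1.
x=-0.58: |R|=0.4726
R=1: x+5/32x²=0 ⇒ x=−32/5=-6.4000; min R=1−1/(4·5/32)=-0.6000>−1
Confirm numerically:
  x=-6.154: |R|=0.76346 <1
  x=-5.917: |R|=0.55345 <1
  x=-5.599: |R|=0.29925 <1
  x=-3.766: |R|=0.54994 <1
  x=-6.682: |R|=1.29443 >1
  x=-6.576: |R|=1.18084 >1
  x=-6.535: |R|=1.13785 >1
So |R|<1 on (-6.4000, 0).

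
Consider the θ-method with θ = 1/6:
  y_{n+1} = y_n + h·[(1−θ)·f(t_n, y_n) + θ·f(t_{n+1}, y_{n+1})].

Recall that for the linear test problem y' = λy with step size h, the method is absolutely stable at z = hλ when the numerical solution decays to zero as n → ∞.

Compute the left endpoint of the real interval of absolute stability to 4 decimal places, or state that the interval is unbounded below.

left endpoint -3.0000.

With y'=λy (z=hλ):
  y_{n+1} = y_n + z·[5/6·y_n + 1/6·y_{n+1}] ⇒ (1 − 1/6z)y_{n+1} = (1 + 5/6z)y_n
  so R(z) = (1 + 5/6z)/(1 − 1/6z).

Solve |R(x)|<1 on ℝ⁻.
x=-1.39: |R|=0.1286
R=−1: 1+5/6x = −1+1/6x ⇒ -2/3x=2 ⇒ x=2/(-2/3)=-3.0000
Confirm numerically:
  x=-2.547: |R|=0.78800 <1
  x=-2.218: |R|=0.61937 <1
  x=-1.780: |R|=0.37275 <1
  x=-3.230: |R|=1.09967 >1
  x=-3.095: |R|=1.04178 >1
Interval (-3.0000, 0).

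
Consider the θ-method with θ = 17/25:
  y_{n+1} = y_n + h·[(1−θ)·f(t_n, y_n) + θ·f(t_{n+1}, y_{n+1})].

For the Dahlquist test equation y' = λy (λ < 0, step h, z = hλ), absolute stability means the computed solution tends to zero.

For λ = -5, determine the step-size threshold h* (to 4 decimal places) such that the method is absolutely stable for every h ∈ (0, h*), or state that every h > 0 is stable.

unbounded; (−∞, 0). Any h>0 works for λ=-5.

Test eqn y'=λy, z=hλ:
  y_{n+1} = y_n + z·[8/25·y_n + 17/25·y_{n+1}] ⇒ (1 − 17/25z)y_{n+1} = (1 + 8/25z)y_n
  Hence R(z) = (1 + 8/25z)/(1 − 17/25z).

Find x<0 with |R(x)|<1.
x=-0.64: |R|=0.5541
x=-2: |R|=0.1525
x=-10: |R|=0.2821
x=-100: |R|=0.4493
θ=17/25≥1/2 ⇒ |1+8/25x|<|1−17/25x| ∀x<0 ⇒ stable on all of ℝ⁻.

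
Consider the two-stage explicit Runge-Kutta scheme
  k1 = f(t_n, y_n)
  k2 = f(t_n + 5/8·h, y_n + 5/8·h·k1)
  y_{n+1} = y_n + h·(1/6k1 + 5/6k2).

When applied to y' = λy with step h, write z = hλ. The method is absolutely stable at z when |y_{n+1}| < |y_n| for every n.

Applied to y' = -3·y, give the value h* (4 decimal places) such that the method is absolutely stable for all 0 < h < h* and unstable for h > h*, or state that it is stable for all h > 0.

On y'=λy, z=hλ:
  k1=λy_n ⇒ h·k1=z·y_n;  k2=λ(1+5/8z)y_n ⇒ h·k2=z(1+5/8z)y_n
  y_{n+1}/y_n = 1 + 1/6z + 5/6z(1+5/8z) = 1 + z + 25/48z²
  R(z) = 1 + z + 25/48z².

Need |R(x)|<1, x<0.
x=-1.54: |R|=0.6952
R=1: x+25/48x²=0 ⇒ x=−48/25=-1.9200; min R=1−1/(4·25/48)=0.5200>−1
Confirm numerically:
  x=-1.693: |R|=0.79984 <1
  x=-1.643: |R|=0.76296 <1
  x=-1.120: |R|=0.53333 <1
  x=-2.517: |R|=1.78263 >1
  x=-2.253: |R|=1.39075 >1
  x=-2.000: |R|=1.08333 >1
Stable set (-1.9200, 0).

(-1.9200,0); λ=-3 ⇒ h* = (48/25)/3 = 0.6400.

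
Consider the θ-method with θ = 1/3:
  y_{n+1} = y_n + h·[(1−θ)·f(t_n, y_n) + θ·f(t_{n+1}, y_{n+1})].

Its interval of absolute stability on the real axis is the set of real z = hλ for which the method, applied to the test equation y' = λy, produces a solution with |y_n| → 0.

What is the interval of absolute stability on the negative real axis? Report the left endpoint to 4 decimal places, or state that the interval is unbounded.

(-6.0000, 0).

Test eqn y'=λy, z=hλ:
  y_{n+1} = y_n + z·[2/3·y_n + 1/3·y_{n+1}] ⇒ (1 − 1/3z)y_{n+1} = (1 + 2/3z)y_n
  ⇒ R(z) = (1 + 2/3z)/(1 − 1/3z).

Solve |R(x)|<1 on ℝ⁻.
x=-0.48: |R|=0.5862
R=−1: 1+2/3x = −1+1/3x ⇒ -1/3x=2 ⇒ x=2/(-1/3)=-6.0000
Confirm numerically:
  x=-5.382: |R|=0.92627 <1
  x=-4.320: |R|=0.77049 <1
  x=-3.903: |R|=0.69622 <1
  x=-3.338: |R|=0.57999 <1
  x=-6.564: |R|=1.05897 >1
  x=-6.200: |R|=1.02174 >1
So |R|<1 on (-6.0000, 0).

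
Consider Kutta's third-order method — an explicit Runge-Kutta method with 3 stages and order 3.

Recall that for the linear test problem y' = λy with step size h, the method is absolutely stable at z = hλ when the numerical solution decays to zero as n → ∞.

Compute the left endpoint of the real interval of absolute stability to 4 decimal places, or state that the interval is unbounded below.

left endpoint -2.5127.

On y'=λy, z=hλ:
  order 3, 3-stage ⇒ R(z)=1+z+z^2/2+z^3/6
  (e.g. R(-1.65)=-0.03744, |R|=0.03744)

Find x<0 with |R(x)|<1.
x=-1.65: |R|=0.0374
|R(-1.97)|=0.3038 |R(-1.23)|=0.2163 |R(-0.75)|=0.4609
Bisect:
  x_lo=-3.3167 |R|=2.8973  x_hi=-0.2811 |R|=0.7547
  mid=-1.79889 |R|=0.15109 →hi
  mid=-2.55779 |R|=1.07561 →lo
  mid=-2.17834 |R|=0.52852 →hi
  mid=-2.36806 |R|=0.77744 →hi
  mid=-2.46293 |R|=0.91994 →hi
  mid=-2.51036 |R|=0.99608 →hi
  mid=-2.53407 |R|=1.03541 →lo
  mid=-2.52221 |R|=1.01564 →lo
  ...
  [-2.51277,-2.51258] ⇒ x*=-2.5127
So |R|<1 on (-2.5127, 0).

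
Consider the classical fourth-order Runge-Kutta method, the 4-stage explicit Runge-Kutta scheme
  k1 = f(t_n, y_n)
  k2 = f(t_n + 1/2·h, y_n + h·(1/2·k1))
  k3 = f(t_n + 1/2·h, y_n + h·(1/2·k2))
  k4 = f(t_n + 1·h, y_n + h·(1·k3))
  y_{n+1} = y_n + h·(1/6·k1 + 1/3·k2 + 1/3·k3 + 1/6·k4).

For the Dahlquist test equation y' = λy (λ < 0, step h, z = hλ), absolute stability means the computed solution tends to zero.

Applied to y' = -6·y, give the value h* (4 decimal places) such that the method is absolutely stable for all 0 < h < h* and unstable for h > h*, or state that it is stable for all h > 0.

Set f=λy, z=hλ:
  order 4, 4-stage ⇒ R(z)=1+z+z^2/2+z^3/6+z^4/24
  (e.g. R(-0.55)=0.57733, |R|=0.57733)

Need |R(x)|<1, x<0.
x=-0.55: |R|=0.5773
|R(-1.94)|=0.3151 |R(-1.72)|=0.2758 |R(-0.92)|=0.4033
Bisect:
  x_lo=-3.3154 |R|=2.1409  x_hi=-0.3439 |R|=0.7091
  mid=-1.82961 |R|=0.29026 →hi
  mid=-2.57249 |R|=0.72378 →hi
  mid=-2.94392 |R|=1.26671 →lo
  mid=-2.75820 |R|=0.95992 →hi
  mid=-2.85106 |R|=1.10377 →lo
  mid=-2.80463 |R|=1.02955 →lo
  mid=-2.78142 |R|=0.99417 →hi
  mid=-2.79302 |R|=1.01172 →lo
  mid=-2.78722 |R|=1.00291 →lo
  mid=-2.78432 |R|=0.99853 →hi
  ...
  [-2.78541,-2.78523] ⇒ x*=-2.7853
Interval (-2.7853, 0).

(-2.7853,0); λ=-6 ⇒ h* = 0.4642.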